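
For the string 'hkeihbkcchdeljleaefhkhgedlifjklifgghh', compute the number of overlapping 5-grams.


String 'hkeihbkcchdeljleaefhkhgedlifjklifgghh' has length L = 37.
Number of overlapping n-grams = L - n + 1
Substituting: 37 - 5 + 1 = 33

33


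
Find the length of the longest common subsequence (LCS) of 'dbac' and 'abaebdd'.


DP table for LCS of 'dbac' and 'abaebdd':
       a  b  a  e  b  d  d
    0  0  0  0  0  0  0  0
  d 0  0  0  0  0  0  1  1
  b 0  0  1  1  1  1  1  1
  a 0  1  1  2  2  2  2  2
  c 0  1  1  2  2  2  2  2
LCS: 'ba'
LCS length = 2

2


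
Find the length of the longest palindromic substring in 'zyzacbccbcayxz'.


Scanning 'zyzacbccbcayxz' for palindromic substrings.
Substring at positions 3-10: 'acbccbca'.
Check: reverse('acbccbca') = 'acbccbca' -> palindrome confirmed.
Neighbouring characters ('z' / 'y') break symmetry, so it cannot extend further.
No longer palindromic substring exists; longest length = 8

8


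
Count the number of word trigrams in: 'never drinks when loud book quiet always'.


Word trigrams from [7] words:
  Trigram 1: (never drinks when)
  Trigram 2: (drinks when loud)
  Trigram 3: (when loud book)
  Trigram 4: (loud book quiet)
  Trigram 5: (book quiet always)
Total word trigrams: 7 - 2 = 5

5


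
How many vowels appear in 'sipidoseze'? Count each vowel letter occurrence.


Scanning each character of 'sipidoseze':
  Position 1: 's' -> consonant (running count: 0)
  Position 2: 'i' -> vowel (running count: 1)
  Position 3: 'p' -> consonant (running count: 1)
  Position 4: 'i' -> vowel (running count: 2)
  Position 5: 'd' -> consonant (running count: 2)
  Position 6: 'o' -> vowel (running count: 3)
  Position 7: 's' -> consonant (running count: 3)
  Position 8: 'e' -> vowel (running count: 4)
  Position 9: 'z' -> consonant (running count: 4)
  Position 10: 'e' -> vowel (running count: 5)
Total vowels: 5

5


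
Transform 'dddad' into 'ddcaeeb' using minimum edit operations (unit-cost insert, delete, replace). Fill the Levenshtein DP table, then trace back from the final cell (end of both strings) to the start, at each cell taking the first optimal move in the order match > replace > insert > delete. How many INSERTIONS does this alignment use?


Edit distance = 4. Backtracking from cell (5, 7) with preference match > replace > insert > delete,
then listing the resulting alignment 'dddad' -> 'ddcaeeb' left to right:
  Step 1: keep 'd'
  Step 2: keep 'd'
  Step 3: replace d->c
  Step 4: keep 'a'
  Step 5: insert 'e' [insertion #1]
  Step 6: insert 'e' [insertion #2]
  Step 7: replace d->b
Total insertions: 2

2


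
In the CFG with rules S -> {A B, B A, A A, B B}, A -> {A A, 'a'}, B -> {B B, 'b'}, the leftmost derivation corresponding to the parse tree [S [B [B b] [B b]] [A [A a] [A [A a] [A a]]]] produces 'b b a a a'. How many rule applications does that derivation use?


Every bracketed nonterminal node [X ...] in the tree is produced by exactly one rule application.
Reading the tree off as a leftmost derivation:
  Step 1: S  =>  B A   (applied S -> B A)
  Step 2: B A  =>  B B A   (applied B -> B B)
  Step 3: B B A  =>  b B A   (applied B -> b)
  Step 4: b B A  =>  b b A   (applied B -> b)
  Step 5: b b A  =>  b b A A   (applied A -> A A)
  Step 6: b b A A  =>  b b a A   (applied A -> a)
  Step 7: b b a A  =>  b b a A A   (applied A -> A A)
  Step 8: b b a A A  =>  b b a a A   (applied A -> a)
  Step 9: b b a a A  =>  b b a a a   (applied A -> a)
Final yield: b b a a a
Total rewrite steps: 9

9


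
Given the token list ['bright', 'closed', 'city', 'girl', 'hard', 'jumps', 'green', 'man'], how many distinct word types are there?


Listing all tokens and tracking unique types:
  Token 1: 'bright' -> NEW (unique so far: 1)
  Token 2: 'closed' -> NEW (unique so far: 2)
  Token 3: 'city' -> NEW (unique so far: 3)
  Token 4: 'girl' -> NEW (unique so far: 4)
  Token 5: 'hard' -> NEW (unique so far: 5)
  Token 6: 'jumps' -> NEW (unique so far: 6)
  Token 7: 'green' -> NEW (unique so far: 7)
  Token 8: 'man' -> NEW (unique so far: 8)
Unique types: ('bright', 'city', 'closed', 'girl', 'green', 'hard', 'jumps', 'man')
Vocabulary size: 8

8


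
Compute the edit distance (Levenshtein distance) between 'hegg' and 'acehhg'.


Building DP table for s1='hegg' (len 4) and s2='acehhg' (len 6):
       a  c  e  h  h  g
    0  1  2  3  4  5  6
  h 1  1  2  3  3  4  5
  e 2  2  2  2  3  4  5
  g 3  3  3  3  3  4  4
  g 4  4  4  4  4  4  4
Edit distance = dp[4][6] = 4

4


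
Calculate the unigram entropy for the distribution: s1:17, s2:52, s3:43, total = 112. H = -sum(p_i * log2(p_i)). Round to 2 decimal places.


Computing entropy H = -sum(p_i * log2(p_i)):
  s1: p = 17/112 = 0.1518, -p*log2(p) = 0.4128
  s2: p = 52/112 = 0.4643, -p*log2(p) = 0.5139
  s3: p = 43/112 = 0.3839, -p*log2(p) = 0.5302
H = sum of terms = 1.4569
Rounded to 2 decimals: 1.46

1.46


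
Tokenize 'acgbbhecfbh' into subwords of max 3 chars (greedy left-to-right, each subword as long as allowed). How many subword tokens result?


'acgbbhecfbh' has 11 characters.
Chunking with max size 3:
  Chunk 1: 'acg' (positions 0-2)
  Chunk 2: 'bbh' (positions 3-5)
  Chunk 3: 'ecf' (positions 6-8)
  Chunk 4: 'bh' (positions 9-10)
Total chunks: ceil(11 / 3) = 4

4


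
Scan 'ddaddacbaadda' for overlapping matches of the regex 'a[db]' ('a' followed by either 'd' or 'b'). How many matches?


Pattern: a[db] means 'a' followed by either 'd' or 'b'.
Scanning 'ddaddacbaadda' position-by-position:
  Pos 0: window 'dd' -> no
  Pos 1: window 'da' -> no
  Pos 2: window 'ad' -> MATCH
  Pos 3: window 'dd' -> no
  Pos 4: window 'da' -> no
  Pos 5: window 'ac' -> no
  Pos 6: window 'cb' -> no
  Pos 7: window 'ba' -> no
  Pos 8: window 'aa' -> no
  Pos 9: window 'ad' -> MATCH
  Pos 10: window 'dd' -> no
  Pos 11: window 'da' -> no
  Pos 12: window 'a' -> no
Total matches: 2

2


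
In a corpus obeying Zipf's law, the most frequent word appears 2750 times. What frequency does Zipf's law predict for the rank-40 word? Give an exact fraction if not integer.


Zipf's law: freq(rank) = f1 / rank
f1 = 2750, rank = 40
freq = 2750 / 40
GCD(2750, 40) = 10
Simplified: 275/4

275/4


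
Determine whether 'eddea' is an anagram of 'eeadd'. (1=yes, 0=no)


Sort characters of 'eddea': 'addee'
Sort characters of 'eeadd': 'addee'
Sorted forms match -> they ARE anagrams
Result: 1

1


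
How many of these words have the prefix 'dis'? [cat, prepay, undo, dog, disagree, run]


Checking each word for prefix 'dis':
  'cat' -> no (count: 0)
  'prepay' -> no (count: 0)
  'undo' -> no (count: 0)
  'dog' -> no (count: 0)
  'disagree' -> YES, starts with 'dis' (count: 1)
  'run' -> no (count: 1)
Total with prefix 'dis': 1

1


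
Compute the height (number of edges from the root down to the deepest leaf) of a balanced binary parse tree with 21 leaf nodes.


In a balanced binary tree with n leaves the deepest leaf is ceil(log2(n)) edges below the root.
log2(21) = 4.3923
ceil(4.3923) = 5
height (edges) = 5

5


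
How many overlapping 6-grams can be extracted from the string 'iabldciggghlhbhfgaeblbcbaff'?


String 'iabldciggghlhbhfgaeblbcbaff' has length L = 27.
Number of overlapping n-grams = L - n + 1
Substituting: 27 - 6 + 1 = 22

22


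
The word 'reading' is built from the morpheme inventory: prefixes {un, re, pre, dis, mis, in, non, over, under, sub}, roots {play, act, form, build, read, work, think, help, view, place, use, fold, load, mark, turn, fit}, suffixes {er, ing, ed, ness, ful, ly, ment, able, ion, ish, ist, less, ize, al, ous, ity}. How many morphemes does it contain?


Segmenting 'reading' against the inventory:
  'read' -> root (morpheme 1)
  'ing' -> suffix (morpheme 2)
Total morphemes: 2

2


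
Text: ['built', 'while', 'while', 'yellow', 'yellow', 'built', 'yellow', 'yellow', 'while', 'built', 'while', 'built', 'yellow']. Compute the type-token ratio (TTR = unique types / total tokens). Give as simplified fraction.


Tokens: 13
Unique types: ('built', 'while', 'yellow') = 3
TTR = 3/13
Already in lowest terms.

3/13


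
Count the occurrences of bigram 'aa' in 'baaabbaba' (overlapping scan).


Scanning 'baaabbaba' for bigram 'aa':
  Position 0: 'ba' -> no
  Position 1: 'aa' -> MATCH
  Position 2: 'aa' -> MATCH
  Position 3: 'ab' -> no
  Position 4: 'bb' -> no
  Position 5: 'ba' -> no
  Position 6: 'ab' -> no
  Position 7: 'ba' -> no
Total matches: 2

2


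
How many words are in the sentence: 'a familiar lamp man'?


Counting words by splitting on spaces:
  Word 1: 'a'
  Word 2: 'familiar'
  Word 3: 'lamp'
  Word 4: 'man'
Total words: 4

4


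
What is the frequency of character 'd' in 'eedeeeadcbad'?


Scanning 'eedeeeadcbad' for 'd':
  Position 2: 'd' -> MATCH (count: 1)
  Position 7: 'd' -> MATCH (count: 2)
  Position 11: 'd' -> MATCH (count: 3)
Total occurrences of 'd': 3

3


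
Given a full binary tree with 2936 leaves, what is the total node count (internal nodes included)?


Leaf nodes (terminals): 2936
Internal nodes = n - 1 = 2936 - 1 = 2935
Total = leaves + internal = 2936 + 2935 = 5871

5871


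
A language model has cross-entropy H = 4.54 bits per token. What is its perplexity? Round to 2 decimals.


Perplexity formula: PP = 2^H
H = 4.54
PP = 2^4.54
Decompose: 2^4.54 = 2^4 * 2^0.54
2^4 = 16, 2^0.54 ~ 1.4539725
PP ~ 16 * 1.4539725 = 23.2635600
Rounded to 2 decimals: 23.26

23.26


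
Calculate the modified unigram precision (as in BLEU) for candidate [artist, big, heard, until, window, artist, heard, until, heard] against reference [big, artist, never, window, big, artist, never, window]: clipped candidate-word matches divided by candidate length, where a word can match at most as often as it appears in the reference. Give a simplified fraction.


Reference word counts: {'artist': 2, 'big': 2, 'never': 2, 'window': 2}
Checking each candidate word (with clipping):
  'artist' -> in reference (ref count 2, used 1/2) -> match (matches: 1)
  'big' -> in reference (ref count 2, used 1/2) -> match (matches: 2)
  'heard' -> not in reference -> no match (matches: 2)
  'until' -> not in reference -> no match (matches: 2)
  'window' -> in reference (ref count 2, used 1/2) -> match (matches: 3)
  'artist' -> in reference (ref count 2, used 2/2) -> match (matches: 4)
  'heard' -> not in reference -> no match (matches: 4)
  'until' -> not in reference -> no match (matches: 4)
  'heard' -> not in reference -> no match (matches: 4)
Clipped matches: 4, Candidate length: 9
Precision = 4/9

4/9


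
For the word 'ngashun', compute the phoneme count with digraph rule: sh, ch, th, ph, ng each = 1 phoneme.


Parsing 'ngashun' greedily, digraphs first:
  'ng' -> digraph (1 consonant phoneme) (phonemes so far: 1)
  'a' -> vowel phoneme (phonemes so far: 2)
  'sh' -> digraph (1 consonant phoneme) (phonemes so far: 3)
  'u' -> vowel phoneme (phonemes so far: 4)
  'n' -> consonant phoneme (phonemes so far: 5)
Total phonemes: 5

5


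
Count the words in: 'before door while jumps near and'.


Counting words by splitting on spaces:
  Word 1: 'before'
  Word 2: 'door'
  Word 3: 'while'
  Word 4: 'jumps'
  Word 5: 'near'
  Word 6: 'and'
Total words: 6

6


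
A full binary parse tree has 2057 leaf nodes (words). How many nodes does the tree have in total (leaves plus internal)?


Leaf nodes (terminals): 2057
Internal nodes = n - 1 = 2057 - 1 = 2056
Total = leaves + internal = 2057 + 2056 = 4113

4113


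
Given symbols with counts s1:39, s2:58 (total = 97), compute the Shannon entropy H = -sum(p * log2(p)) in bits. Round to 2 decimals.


Computing entropy H = -sum(p_i * log2(p_i)):
  s1: p = 39/97 = 0.4021, -p*log2(p) = 0.5285
  s2: p = 58/97 = 0.5979, -p*log2(p) = 0.4436
H = sum of terms = 0.9721
Rounded to 2 decimals: 0.97

0.97


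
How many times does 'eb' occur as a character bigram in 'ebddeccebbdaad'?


Scanning 'ebddeccebbdaad' for bigram 'eb':
  Position 0: 'eb' -> MATCH
  Position 1: 'bd' -> no
  Position 2: 'dd' -> no
  Position 3: 'de' -> no
  Position 4: 'ec' -> no
  Position 5: 'cc' -> no
  Position 6: 'ce' -> no
  Position 7: 'eb' -> MATCH
  Position 8: 'bb' -> no
  Position 9: 'bd' -> no
  Position 10: 'da' -> no
  Position 11: 'aa' -> no
  Position 12: 'ad' -> no
Total matches: 2

2


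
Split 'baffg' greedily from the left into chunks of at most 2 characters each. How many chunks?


'baffg' has 5 characters.
Chunking with max size 2:
  Chunk 1: 'ba' (positions 0-1)
  Chunk 2: 'ff' (positions 2-3)
  Chunk 3: 'g' (positions 4-4)
Total chunks: ceil(5 / 2) = 3

3


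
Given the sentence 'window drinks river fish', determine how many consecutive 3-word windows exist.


Word trigrams from [4] words:
  Trigram 1: (window drinks river)
  Trigram 2: (drinks river fish)
Total word trigrams: 4 - 2 = 2

2


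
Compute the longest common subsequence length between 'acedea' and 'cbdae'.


DP table for LCS of 'acedea' and 'cbdae':
       c  b  d  a  e
    0  0  0  0  0  0
  a 0  0  0  0  1  1
  c 0  1  1  1  1  1
  e 0  1  1  1  1  2
  d 0  1  1  2  2  2
  e 0  1  1  2  2  3
  a 0  1  1  2  3  3
LCS: 'cde'
LCS length = 3

3


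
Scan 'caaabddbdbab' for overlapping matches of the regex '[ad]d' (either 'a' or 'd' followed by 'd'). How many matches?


Pattern: [ad]d means either 'a' or 'd' followed by 'd'.
Scanning 'caaabddbdbab' position-by-position:
  Pos 0: window 'ca' -> no
  Pos 1: window 'aa' -> no
  Pos 2: window 'aa' -> no
  Pos 3: window 'ab' -> no
  Pos 4: window 'bd' -> no
  Pos 5: window 'dd' -> MATCH
  Pos 6: window 'db' -> no
  Pos 7: window 'bd' -> no
  Pos 8: window 'db' -> no
  Pos 9: window 'ba' -> no
  Pos 10: window 'ab' -> no
  Pos 11: window 'b' -> no
Total matches: 1

1


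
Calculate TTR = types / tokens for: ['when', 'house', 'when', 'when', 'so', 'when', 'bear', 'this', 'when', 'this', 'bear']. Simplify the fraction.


Tokens: 11
Unique types: ('bear', 'house', 'so', 'this', 'when') = 5
TTR = 5/11
Already in lowest terms.

5/11


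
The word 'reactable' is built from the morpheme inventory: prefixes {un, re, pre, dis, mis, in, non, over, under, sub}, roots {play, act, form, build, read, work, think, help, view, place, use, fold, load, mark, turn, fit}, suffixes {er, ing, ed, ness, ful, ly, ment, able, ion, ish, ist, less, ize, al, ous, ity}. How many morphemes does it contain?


Segmenting 'reactable' against the inventory:
  're' -> prefix (morpheme 1)
  'act' -> root (morpheme 2)
  'able' -> suffix (morpheme 3)
Total morphemes: 3

3


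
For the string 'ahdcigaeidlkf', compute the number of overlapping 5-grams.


String 'ahdcigaeidlkf' has length L = 13.
Number of overlapping n-grams = L - n + 1
Substituting: 13 - 5 + 1 = 9

9


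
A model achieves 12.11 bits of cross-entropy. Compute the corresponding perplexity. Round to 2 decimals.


Perplexity formula: PP = 2^H
H = 12.11
PP = 2^12.11
Decompose: 2^12.11 = 2^12 * 2^0.11
2^12 = 4096, 2^0.11 ~ 1.0792282
PP ~ 4096 * 1.0792282 = 4420.5187072
Rounded to 2 decimals: 4420.52

4420.52


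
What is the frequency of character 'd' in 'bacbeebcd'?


Scanning 'bacbeebcd' for 'd':
  Position 8: 'd' -> MATCH (count: 1)
Total occurrences of 'd': 1

1


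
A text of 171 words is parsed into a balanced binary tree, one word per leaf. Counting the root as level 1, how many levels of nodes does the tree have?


In a balanced binary tree with n leaves the deepest leaf is ceil(log2(n)) edges below the root,
so counting node levels inclusive of root and leaves gives ceil(log2(n)) + 1 levels.
log2(171) = 7.4179
ceil(7.4179) = 8
levels = 8 + 1 = 9

9


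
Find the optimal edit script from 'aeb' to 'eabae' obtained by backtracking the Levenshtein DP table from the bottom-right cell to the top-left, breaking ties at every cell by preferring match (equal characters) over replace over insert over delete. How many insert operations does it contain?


Edit distance = 4. Backtracking from cell (3, 5) with preference match > replace > insert > delete,
then listing the resulting alignment 'aeb' -> 'eabae' left to right:
  Step 1: insert 'e' [insertion #1]
  Step 2: keep 'a'
  Step 3: insert 'b' [insertion #2]
  Step 4: replace e->a
  Step 5: replace b->e
Total insertions: 2

2


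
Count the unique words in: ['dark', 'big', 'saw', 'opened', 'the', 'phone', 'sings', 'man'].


Listing all tokens and tracking unique types:
  Token 1: 'dark' -> NEW (unique so far: 1)
  Token 2: 'big' -> NEW (unique so far: 2)
  Token 3: 'saw' -> NEW (unique so far: 3)
  Token 4: 'opened' -> NEW (unique so far: 4)
  Token 5: 'the' -> NEW (unique so far: 5)
  Token 6: 'phone' -> NEW (unique so far: 6)
  Token 7: 'sings' -> NEW (unique so far: 7)
  Token 8: 'man' -> NEW (unique so far: 8)
Unique types: ('big', 'dark', 'man', 'opened', 'phone', 'saw', 'sings', 'the')
Vocabulary size: 8

8


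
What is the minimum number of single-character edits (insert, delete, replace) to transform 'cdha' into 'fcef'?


Building DP table for s1='cdha' (len 4) and s2='fcef' (len 4):
       f  c  e  f
    0  1  2  3  4
  c 1  1  1  2  3
  d 2  2  2  2  3
  h 3  3  3  3  3
  a 4  4  4  4  4
Edit distance = dp[4][4] = 4

4


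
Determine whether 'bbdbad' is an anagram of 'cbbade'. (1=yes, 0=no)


Sort characters of 'bbdbad': 'abbbdd'
Sort characters of 'cbbade': 'abbcde'
Sorted forms differ -> they are NOT anagrams
Result: 0

0


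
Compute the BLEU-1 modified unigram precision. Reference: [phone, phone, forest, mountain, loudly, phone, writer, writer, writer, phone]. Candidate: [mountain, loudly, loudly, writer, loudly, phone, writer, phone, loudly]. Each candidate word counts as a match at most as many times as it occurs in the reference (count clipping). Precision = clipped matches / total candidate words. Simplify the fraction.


Reference word counts: {'forest': 1, 'loudly': 1, 'mountain': 1, 'phone': 4, 'writer': 3}
Checking each candidate word (with clipping):
  'mountain' -> in reference (ref count 1, used 1/1) -> match (matches: 1)
  'loudly' -> in reference (ref count 1, used 1/1) -> match (matches: 2)
  'loudly' -> ref count 1 already used up (1/1) -> clipped, no match (matches: 2)
  'writer' -> in reference (ref count 3, used 1/3) -> match (matches: 3)
  'loudly' -> ref count 1 already used up (1/1) -> clipped, no match (matches: 3)
  'phone' -> in reference (ref count 4, used 1/4) -> match (matches: 4)
  'writer' -> in reference (ref count 3, used 2/3) -> match (matches: 5)
  'phone' -> in reference (ref count 4, used 2/4) -> match (matches: 6)
  'loudly' -> ref count 1 already used up (1/1) -> clipped, no match (matches: 6)
Clipped matches: 6, Candidate length: 9
Precision = 6/9 = 2/3

2/3


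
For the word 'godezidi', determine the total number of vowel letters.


Scanning each character of 'godezidi':
  Position 1: 'g' -> consonant (running count: 0)
  Position 2: 'o' -> vowel (running count: 1)
  Position 3: 'd' -> consonant (running count: 1)
  Position 4: 'e' -> vowel (running count: 2)
  Position 5: 'z' -> consonant (running count: 2)
  Position 6: 'i' -> vowel (running count: 3)
  Position 7: 'd' -> consonant (running count: 3)
  Position 8: 'i' -> vowel (running count: 4)
Total vowels: 4

4


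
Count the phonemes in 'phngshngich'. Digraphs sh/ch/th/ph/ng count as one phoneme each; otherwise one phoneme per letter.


Parsing 'phngshngich' greedily, digraphs first:
  'ph' -> digraph (1 consonant phoneme) (phonemes so far: 1)
  'ng' -> digraph (1 consonant phoneme) (phonemes so far: 2)
  'sh' -> digraph (1 consonant phoneme) (phonemes so far: 3)
  'ng' -> digraph (1 consonant phoneme) (phonemes so far: 4)
  'i' -> vowel phoneme (phonemes so far: 5)
  'ch' -> digraph (1 consonant phoneme) (phonemes so far: 6)
Total phonemes: 6

6


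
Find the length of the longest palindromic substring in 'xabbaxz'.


Scanning 'xabbaxz' for palindromic substrings.
Substring at positions 0-5: 'xabbax'.
Check: reverse('xabbax') = 'xabbax' -> palindrome confirmed.
Neighbouring characters ('-' / 'z') break symmetry, so it cannot extend further.
No longer palindromic substring exists; longest length = 6

6


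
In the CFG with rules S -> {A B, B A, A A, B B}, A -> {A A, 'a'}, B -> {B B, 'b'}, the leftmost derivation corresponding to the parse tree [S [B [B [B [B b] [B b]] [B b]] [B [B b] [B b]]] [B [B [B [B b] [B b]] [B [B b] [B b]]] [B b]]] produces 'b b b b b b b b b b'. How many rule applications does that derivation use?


Every bracketed nonterminal node [X ...] in the tree is produced by exactly one rule application.
Reading the tree off as a leftmost derivation:
  Step 1: S  =>  B B   (applied S -> B B)
  Step 2: B B  =>  B B B   (applied B -> B B)
  Step 3: B B B  =>  B B B B   (applied B -> B B)
  Step 4: B B B B  =>  B B B B B   (applied B -> B B)
  Step 5: B B B B B  =>  b B B B B   (applied B -> b)
  Step 6: b B B B B  =>  b b B B B   (applied B -> b)
  Step 7: b b B B B  =>  b b b B B   (applied B -> b)
  Step 8: b b b B B  =>  b b b B B B   (applied B -> B B)
  Step 9: b b b B B B  =>  b b b b B B   (applied B -> b)
  Step 10: b b b b B B  =>  b b b b b B   (applied B -> b)
  Step 11: b b b b b B  =>  b b b b b B B   (applied B -> B B)
  Step 12: b b b b b B B  =>  b b b b b B B B   (applied B -> B B)
  Step 13: b b b b b B B B  =>  b b b b b B B B B   (applied B -> B B)
  Step 14: b b b b b B B B B  =>  b b b b b b B B B   (applied B -> b)
  Step 15: b b b b b b B B B  =>  b b b b b b b B B   (applied B -> b)
  Step 16: b b b b b b b B B  =>  b b b b b b b B B B   (applied B -> B B)
  Step 17: b b b b b b b B B B  =>  b b b b b b b b B B   (applied B -> b)
  Step 18: b b b b b b b b B B  =>  b b b b b b b b b B   (applied B -> b)
  Step 19: b b b b b b b b b B  =>  b b b b b b b b b b   (applied B -> b)
Final yield: b b b b b b b b b b
Total rewrite steps: 19

19


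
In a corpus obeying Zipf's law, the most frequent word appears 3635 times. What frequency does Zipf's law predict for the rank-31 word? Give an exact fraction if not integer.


Zipf's law: freq(rank) = f1 / rank
f1 = 3635, rank = 31
freq = 3635 / 31
GCD(3635, 31) = 1
Simplified: 3635/31

3635/31


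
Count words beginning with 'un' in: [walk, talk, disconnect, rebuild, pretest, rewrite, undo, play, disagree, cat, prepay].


Checking each word for prefix 'un':
  'walk' -> no (count: 0)
  'talk' -> no (count: 0)
  'disconnect' -> no (count: 0)
  'rebuild' -> no (count: 0)
  'pretest' -> no (count: 0)
  'rewrite' -> no (count: 0)
  'undo' -> YES, starts with 'un' (count: 1)
  'play' -> no (count: 1)
  'disagree' -> no (count: 1)
  'cat' -> no (count: 1)
  'prepay' -> no (count: 1)
Total with prefix 'un': 1

1


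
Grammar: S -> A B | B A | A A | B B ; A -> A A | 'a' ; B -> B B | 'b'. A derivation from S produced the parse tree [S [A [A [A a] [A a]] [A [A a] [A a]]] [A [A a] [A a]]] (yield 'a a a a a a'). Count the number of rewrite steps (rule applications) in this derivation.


Every bracketed nonterminal node [X ...] in the tree is produced by exactly one rule application.
Reading the tree off as a leftmost derivation:
  Step 1: S  =>  A A   (applied S -> A A)
  Step 2: A A  =>  A A A   (applied A -> A A)
  Step 3: A A A  =>  A A A A   (applied A -> A A)
  Step 4: A A A A  =>  a A A A   (applied A -> a)
  Step 5: a A A A  =>  a a A A   (applied A -> a)
  Step 6: a a A A  =>  a a A A A   (applied A -> A A)
  Step 7: a a A A A  =>  a a a A A   (applied A -> a)
  Step 8: a a a A A  =>  a a a a A   (applied A -> a)
  Step 9: a a a a A  =>  a a a a A A   (applied A -> A A)
  Step 10: a a a a A A  =>  a a a a a A   (applied A -> a)
  Step 11: a a a a a A  =>  a a a a a a   (applied A -> a)
Final yield: a a a a a a
Total rewrite steps: 11

11


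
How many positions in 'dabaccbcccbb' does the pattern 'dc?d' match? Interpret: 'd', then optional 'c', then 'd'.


Pattern: dc?d means 'd', then optional 'c', then 'd'.
Scanning 'dabaccbcccbb' position-by-position:
  Pos 0: window 'dab' -> no
  Pos 1: window 'aba' -> no
  Pos 2: window 'bac' -> no
  Pos 3: window 'acc' -> no
  Pos 4: window 'ccb' -> no
  Pos 5: window 'cbc' -> no
  Pos 6: window 'bcc' -> no
  Pos 7: window 'ccc' -> no
  Pos 8: window 'ccb' -> no
  Pos 9: window 'cbb' -> no
  Pos 10: window 'bb' -> no
  Pos 11: window 'b' -> no
Total matches: 0

0


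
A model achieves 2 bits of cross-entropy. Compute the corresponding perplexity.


Perplexity formula: PP = 2^H
H = 2
PP = 2^2
Steps: 2^1 = 2, 2^2 = 4
PP = 4

4


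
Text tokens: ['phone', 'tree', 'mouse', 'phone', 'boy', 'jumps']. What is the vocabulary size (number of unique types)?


Listing all tokens and tracking unique types:
  Token 1: 'phone' -> NEW (unique so far: 1)
  Token 2: 'tree' -> NEW (unique so far: 2)
  Token 3: 'mouse' -> NEW (unique so far: 3)
  Token 4: 'phone' -> duplicate (unique so far: 3)
  Token 5: 'boy' -> NEW (unique so far: 4)
  Token 6: 'jumps' -> NEW (unique so far: 5)
Unique types: ('boy', 'jumps', 'mouse', 'phone', 'tree')
Vocabulary size: 5

5


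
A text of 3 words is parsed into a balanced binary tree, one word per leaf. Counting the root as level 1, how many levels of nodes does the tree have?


In a balanced binary tree with n leaves the deepest leaf is ceil(log2(n)) edges below the root,
so counting node levels inclusive of root and leaves gives ceil(log2(n)) + 1 levels.
log2(3) = 1.5850
ceil(1.5850) = 2
levels = 2 + 1 = 3

3


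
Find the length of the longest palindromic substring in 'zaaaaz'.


Scanning 'zaaaaz' for palindromic substrings.
Substring at positions 0-5: 'zaaaaz'.
Check: reverse('zaaaaz') = 'zaaaaz' -> palindrome confirmed.
No longer palindromic substring exists; longest length = 6

6


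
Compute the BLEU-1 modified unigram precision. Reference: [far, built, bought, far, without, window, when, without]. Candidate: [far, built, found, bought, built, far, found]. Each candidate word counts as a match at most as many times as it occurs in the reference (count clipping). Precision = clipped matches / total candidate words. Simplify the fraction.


Reference word counts: {'bought': 1, 'built': 1, 'far': 2, 'when': 1, 'window': 1, 'without': 2}
Checking each candidate word (with clipping):
  'far' -> in reference (ref count 2, used 1/2) -> match (matches: 1)
  'built' -> in reference (ref count 1, used 1/1) -> match (matches: 2)
  'found' -> not in reference -> no match (matches: 2)
  'bought' -> in reference (ref count 1, used 1/1) -> match (matches: 3)
  'built' -> ref count 1 already used up (1/1) -> clipped, no match (matches: 3)
  'far' -> in reference (ref count 2, used 2/2) -> match (matches: 4)
  'found' -> not in reference -> no match (matches: 4)
Clipped matches: 4, Candidate length: 7
Precision = 4/7

4/7


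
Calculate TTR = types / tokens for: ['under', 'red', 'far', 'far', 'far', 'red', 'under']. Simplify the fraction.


Tokens: 7
Unique types: ('far', 'red', 'under') = 3
TTR = 3/7
Already in lowest terms.

3/7


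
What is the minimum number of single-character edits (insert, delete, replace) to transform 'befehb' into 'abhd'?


Building DP table for s1='befehb' (len 6) and s2='abhd' (len 4):
       a  b  h  d
    0  1  2  3  4
  b 1  1  1  2  3
  e 2  2  2  2  3
  f 3  3  3  3  3
  e 4  4  4  4  4
  h 5  5  5  4  5
  b 6  6  5  5  5
Edit distance = dp[6][4] = 5

5


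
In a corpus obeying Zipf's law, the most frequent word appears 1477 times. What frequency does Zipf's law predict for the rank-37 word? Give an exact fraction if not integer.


Zipf's law: freq(rank) = f1 / rank
f1 = 1477, rank = 37
freq = 1477 / 37
GCD(1477, 37) = 1
Simplified: 1477/37

1477/37


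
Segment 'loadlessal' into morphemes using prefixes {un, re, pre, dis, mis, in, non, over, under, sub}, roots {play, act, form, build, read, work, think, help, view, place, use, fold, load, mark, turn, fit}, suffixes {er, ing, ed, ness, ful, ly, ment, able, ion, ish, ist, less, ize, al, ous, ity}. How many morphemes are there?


Segmenting 'loadlessal' against the inventory:
  'load' -> root (morpheme 1)
  'less' -> suffix (morpheme 2)
  'al' -> suffix (morpheme 3)
Total morphemes: 3

3


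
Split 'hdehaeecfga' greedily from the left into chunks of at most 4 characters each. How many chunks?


'hdehaeecfga' has 11 characters.
Chunking with max size 4:
  Chunk 1: 'hdeh' (positions 0-3)
  Chunk 2: 'aeec' (positions 4-7)
  Chunk 3: 'fga' (positions 8-10)
Total chunks: ceil(11 / 4) = 3

3


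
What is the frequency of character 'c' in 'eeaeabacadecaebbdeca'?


Scanning 'eeaeabacadecaebbdeca' for 'c':
  Position 7: 'c' -> MATCH (count: 1)
  Position 11: 'c' -> MATCH (count: 2)
  Position 18: 'c' -> MATCH (count: 3)
Total occurrences of 'c': 3

3


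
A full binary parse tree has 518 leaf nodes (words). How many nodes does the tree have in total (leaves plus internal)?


Leaf nodes (terminals): 518
Internal nodes = n - 1 = 518 - 1 = 517
Total = leaves + internal = 518 + 517 = 1035

1035


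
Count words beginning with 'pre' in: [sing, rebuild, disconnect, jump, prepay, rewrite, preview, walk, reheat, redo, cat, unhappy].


Checking each word for prefix 'pre':
  'sing' -> no (count: 0)
  'rebuild' -> no (count: 0)
  'disconnect' -> no (count: 0)
  'jump' -> no (count: 0)
  'prepay' -> YES, starts with 'pre' (count: 1)
  'rewrite' -> no (count: 1)
  'preview' -> YES, starts with 'pre' (count: 2)
  'walk' -> no (count: 2)
  'reheat' -> no (count: 2)
  'redo' -> no (count: 2)
  'cat' -> no (count: 2)
  'unhappy' -> no (count: 2)
Total with prefix 'pre': 2

2


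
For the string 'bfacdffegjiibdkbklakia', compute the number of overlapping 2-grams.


String 'bfacdffegjiibdkbklakia' has length L = 22.
Number of overlapping n-grams = L - n + 1
Substituting: 22 - 2 + 1 = 21

21


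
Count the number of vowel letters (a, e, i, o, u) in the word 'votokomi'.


Scanning each character of 'votokomi':
  Position 1: 'v' -> consonant (running count: 0)
  Position 2: 'o' -> vowel (running count: 1)
  Position 3: 't' -> consonant (running count: 1)
  Position 4: 'o' -> vowel (running count: 2)
  Position 5: 'k' -> consonant (running count: 2)
  Position 6: 'o' -> vowel (running count: 3)
  Position 7: 'm' -> consonant (running count: 3)
  Position 8: 'i' -> vowel (running count: 4)
Total vowels: 4

4


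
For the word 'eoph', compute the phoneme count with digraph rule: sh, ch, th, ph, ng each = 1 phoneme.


Parsing 'eoph' greedily, digraphs first:
  'e' -> vowel phoneme (phonemes so far: 1)
  'o' -> vowel phoneme (phonemes so far: 2)
  'ph' -> digraph (1 consonant phoneme) (phonemes so far: 3)
Total phonemes: 3

3


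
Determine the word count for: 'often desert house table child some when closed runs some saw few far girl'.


Counting words by splitting on spaces:
  Word 1: 'often'
  Word 2: 'desert'
  Word 3: 'house'
  Word 4: 'table'
  Word 5: 'child'
  Word 6: 'some'
  Word 7: 'when'
  Word 8: 'closed'
  Word 9: 'runs'
  Word 10: 'some'
  Word 11: 'saw'
  Word 12: 'few'
  Word 13: 'far'
  Word 14: 'girl'
Total words: 14

14


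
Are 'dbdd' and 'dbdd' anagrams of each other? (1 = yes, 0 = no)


Sort characters of 'dbdd': 'bddd'
Sort characters of 'dbdd': 'bddd'
Sorted forms match -> they ARE anagrams
Result: 1

1


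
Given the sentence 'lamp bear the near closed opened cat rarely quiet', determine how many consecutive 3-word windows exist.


Word trigrams from [9] words:
  Trigram 1: (lamp bear the)
  Trigram 2: (bear the near)
  Trigram 3: (the near closed)
  Trigram 4: (near closed opened)
  Trigram 5: (closed opened cat)
  Trigram 6: (opened cat rarely)
  Trigram 7: (cat rarely quiet)
Total word trigrams: 9 - 2 = 7

7


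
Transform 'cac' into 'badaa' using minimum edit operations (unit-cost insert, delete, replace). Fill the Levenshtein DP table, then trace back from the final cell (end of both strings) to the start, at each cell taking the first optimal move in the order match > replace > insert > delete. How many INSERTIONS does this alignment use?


Edit distance = 4. Backtracking from cell (3, 5) with preference match > replace > insert > delete,
then listing the resulting alignment 'cac' -> 'badaa' left to right:
  Step 1: insert 'b' [insertion #1]
  Step 2: insert 'a' [insertion #2]
  Step 3: replace c->d
  Step 4: keep 'a'
  Step 5: replace c->a
Total insertions: 2

2


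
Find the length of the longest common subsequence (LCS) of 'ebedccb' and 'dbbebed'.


DP table for LCS of 'ebedccb' and 'dbbebed':
       d  b  b  e  b  e  d
    0  0  0  0  0  0  0  0
  e 0  0  0  0  1  1  1  1
  b 0  0  1  1  1  2  2  2
  e 0  0  1  1  2  2  3  3
  d 0  1  1  1  2  2  3  4
  c 0  1  1  1  2  2  3  4
  c 0  1  1  1  2  2  3  4
  b 0  1  2  2  2  3  3  4
LCS: 'ebed'
LCS length = 4

4


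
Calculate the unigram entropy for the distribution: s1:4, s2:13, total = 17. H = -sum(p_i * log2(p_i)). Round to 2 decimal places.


Computing entropy H = -sum(p_i * log2(p_i)):
  s1: p = 4/17 = 0.2353, -p*log2(p) = 0.4912
  s2: p = 13/17 = 0.7647, -p*log2(p) = 0.2960
H = sum of terms = 0.7872
Rounded to 2 decimals: 0.79

0.79


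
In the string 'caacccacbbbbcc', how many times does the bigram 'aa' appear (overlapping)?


Scanning 'caacccacbbbbcc' for bigram 'aa':
  Position 0: 'ca' -> no
  Position 1: 'aa' -> MATCH
  Position 2: 'ac' -> no
  Position 3: 'cc' -> no
  Position 4: 'cc' -> no
  Position 5: 'ca' -> no
  Position 6: 'ac' -> no
  Position 7: 'cb' -> no
  Position 8: 'bb' -> no
  Position 9: 'bb' -> no
  Position 10: 'bb' -> no
  Position 11: 'bc' -> no
  Position 12: 'cc' -> no
Total matches: 1

1


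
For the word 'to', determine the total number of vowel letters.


Scanning each character of 'to':
  Position 1: 't' -> consonant (running count: 0)
  Position 2: 'o' -> vowel (running count: 1)
Total vowels: 1

1


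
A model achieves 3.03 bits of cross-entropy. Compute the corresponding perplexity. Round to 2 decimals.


Perplexity formula: PP = 2^H
H = 3.03
PP = 2^3.03
Decompose: 2^3.03 = 2^3 * 2^0.03
2^3 = 8, 2^0.03 ~ 1.0210121
PP ~ 8 * 1.0210121 = 8.1680968
Rounded to 2 decimals: 8.17

8.17


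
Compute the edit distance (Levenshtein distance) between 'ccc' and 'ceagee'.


Building DP table for s1='ccc' (len 3) and s2='ceagee' (len 6):
       c  e  a  g  e  e
    0  1  2  3  4  5  6
  c 1  0  1  2  3  4  5
  c 2  1  1  2  3  4  5
  c 3  2  2  2  3  4  5
Edit distance = dp[3][6] = 5

5


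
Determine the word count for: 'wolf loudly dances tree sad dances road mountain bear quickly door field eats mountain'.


Counting words by splitting on spaces:
  Word 1: 'wolf'
  Word 2: 'loudly'
  Word 3: 'dances'
  Word 4: 'tree'
  Word 5: 'sad'
  Word 6: 'dances'
  Word 7: 'road'
  Word 8: 'mountain'
  Word 9: 'bear'
  Word 10: 'quickly'
  Word 11: 'door'
  Word 12: 'field'
  Word 13: 'eats'
  Word 14: 'mountain'
Total words: 14

14


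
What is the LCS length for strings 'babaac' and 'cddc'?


DP table for LCS of 'babaac' and 'cddc':
       c  d  d  c
    0  0  0  0  0
  b 0  0  0  0  0
  a 0  0  0  0  0
  b 0  0  0  0  0
  a 0  0  0  0  0
  a 0  0  0  0  0
  c 0  1  1  1  1
LCS: 'c'
LCS length = 1

1


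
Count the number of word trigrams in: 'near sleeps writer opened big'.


Word trigrams from [5] words:
  Trigram 1: (near sleeps writer)
  Trigram 2: (sleeps writer opened)
  Trigram 3: (writer opened big)
Total word trigrams: 5 - 2 = 3

3


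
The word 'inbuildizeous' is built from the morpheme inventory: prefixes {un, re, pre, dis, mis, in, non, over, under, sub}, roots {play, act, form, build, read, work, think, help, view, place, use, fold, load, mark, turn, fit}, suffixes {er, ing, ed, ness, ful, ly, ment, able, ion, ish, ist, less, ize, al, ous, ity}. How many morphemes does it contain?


Segmenting 'inbuildizeous' against the inventory:
  'in' -> prefix (morpheme 1)
  'build' -> root (morpheme 2)
  'ize' -> suffix (morpheme 3)
  'ous' -> suffix (morpheme 4)
Total morphemes: 4

4


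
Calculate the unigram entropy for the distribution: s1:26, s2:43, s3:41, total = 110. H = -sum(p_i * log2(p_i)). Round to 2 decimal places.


Computing entropy H = -sum(p_i * log2(p_i)):
  s1: p = 26/110 = 0.2364, -p*log2(p) = 0.4919
  s2: p = 43/110 = 0.3909, -p*log2(p) = 0.5297
  s3: p = 41/110 = 0.3727, -p*log2(p) = 0.5307
H = sum of terms = 1.5523
Rounded to 2 decimals: 1.55

1.55


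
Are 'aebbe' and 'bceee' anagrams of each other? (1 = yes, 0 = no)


Sort characters of 'aebbe': 'abbee'
Sort characters of 'bceee': 'bceee'
Sorted forms differ -> they are NOT anagrams
Result: 0

0


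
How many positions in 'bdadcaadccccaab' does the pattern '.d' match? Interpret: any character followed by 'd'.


Pattern: .d means any character followed by 'd'.
Scanning 'bdadcaadccccaab' position-by-position:
  Pos 0: window 'bd' -> MATCH
  Pos 1: window 'da' -> no
  Pos 2: window 'ad' -> MATCH
  Pos 3: window 'dc' -> no
  Pos 4: window 'ca' -> no
  Pos 5: window 'aa' -> no
  Pos 6: window 'ad' -> MATCH
  Pos 7: window 'dc' -> no
  Pos 8: window 'cc' -> no
  Pos 9: window 'cc' -> no
  Pos 10: window 'cc' -> no
  Pos 11: window 'ca' -> no
  Pos 12: window 'aa' -> no
  Pos 13: window 'ab' -> no
  Pos 14: window 'b' -> no
Total matches: 3

3


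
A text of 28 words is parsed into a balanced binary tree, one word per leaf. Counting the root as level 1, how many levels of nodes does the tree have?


In a balanced binary tree with n leaves the deepest leaf is ceil(log2(n)) edges below the root,
so counting node levels inclusive of root and leaves gives ceil(log2(n)) + 1 levels.
log2(28) = 4.8074
ceil(4.8074) = 5
levels = 5 + 1 = 6

6


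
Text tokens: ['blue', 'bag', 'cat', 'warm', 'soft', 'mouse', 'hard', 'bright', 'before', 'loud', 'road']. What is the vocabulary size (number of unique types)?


Listing all tokens and tracking unique types:
  Token 1: 'blue' -> NEW (unique so far: 1)
  Token 2: 'bag' -> NEW (unique so far: 2)
  Token 3: 'cat' -> NEW (unique so far: 3)
  Token 4: 'warm' -> NEW (unique so far: 4)
  Token 5: 'soft' -> NEW (unique so far: 5)
  Token 6: 'mouse' -> NEW (unique so far: 6)
  Token 7: 'hard' -> NEW (unique so far: 7)
  Token 8: 'bright' -> NEW (unique so far: 8)
  Token 9: 'before' -> NEW (unique so far: 9)
  Token 10: 'loud' -> NEW (unique so far: 10)
  Token 11: 'road' -> NEW (unique so far: 11)
Unique types: ('bag', 'before', 'blue', 'bright', 'cat', 'hard', 'loud', 'mouse', 'road', 'soft', 'warm')
Vocabulary size: 11

11


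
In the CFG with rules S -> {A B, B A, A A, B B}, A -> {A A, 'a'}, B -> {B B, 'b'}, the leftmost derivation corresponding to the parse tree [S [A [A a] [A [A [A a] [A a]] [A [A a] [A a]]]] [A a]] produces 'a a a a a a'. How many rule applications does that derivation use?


Every bracketed nonterminal node [X ...] in the tree is produced by exactly one rule application.
Reading the tree off as a leftmost derivation:
  Step 1: S  =>  A A   (applied S -> A A)
  Step 2: A A  =>  A A A   (applied A -> A A)
  Step 3: A A A  =>  a A A   (applied A -> a)
  Step 4: a A A  =>  a A A A   (applied A -> A A)
  Step 5: a A A A  =>  a A A A A   (applied A -> A A)
  Step 6: a A A A A  =>  a a A A A   (applied A -> a)
  Step 7: a a A A A  =>  a a a A A   (applied A -> a)
  Step 8: a a a A A  =>  a a a A A A   (applied A -> A A)
  Step 9: a a a A A A  =>  a a a a A A   (applied A -> a)
  Step 10: a a a a A A  =>  a a a a a A   (applied A -> a)
  Step 11: a a a a a A  =>  a a a a a a   (applied A -> a)
Final yield: a a a a a a
Total rewrite steps: 11

11


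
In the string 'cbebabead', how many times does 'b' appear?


Scanning 'cbebabead' for 'b':
  Position 1: 'b' -> MATCH (count: 1)
  Position 3: 'b' -> MATCH (count: 2)
  Position 5: 'b' -> MATCH (count: 3)
Total occurrences of 'b': 3

3


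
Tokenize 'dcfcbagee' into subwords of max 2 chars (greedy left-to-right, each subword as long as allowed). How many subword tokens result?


'dcfcbagee' has 9 characters.
Chunking with max size 2:
  Chunk 1: 'dc' (positions 0-1)
  Chunk 2: 'fc' (positions 2-3)
  Chunk 3: 'ba' (positions 4-5)
  Chunk 4: 'ge' (positions 6-7)
  Chunk 5: 'e' (positions 8-8)
Total chunks: ceil(9 / 2) = 5

5


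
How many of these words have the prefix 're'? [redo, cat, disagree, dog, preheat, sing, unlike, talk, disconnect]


Checking each word for prefix 're':
  'redo' -> YES, starts with 're' (count: 1)
  'cat' -> no (count: 1)
  'disagree' -> no (count: 1)
  'dog' -> no (count: 1)
  'preheat' -> no (count: 1)
  'sing' -> no (count: 1)
  'unlike' -> no (count: 1)
  'talk' -> no (count: 1)
  'disconnect' -> no (count: 1)
Total with prefix 're': 1

1
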